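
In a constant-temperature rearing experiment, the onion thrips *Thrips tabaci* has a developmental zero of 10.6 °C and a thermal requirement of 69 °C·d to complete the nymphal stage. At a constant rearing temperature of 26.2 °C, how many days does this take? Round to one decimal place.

4.4 days

Daily accumulation = 26.2 − 10.6 = 15.6 DD/day.
Duration = 69 / 15.6 = 4.423 ≈ 4.4 days.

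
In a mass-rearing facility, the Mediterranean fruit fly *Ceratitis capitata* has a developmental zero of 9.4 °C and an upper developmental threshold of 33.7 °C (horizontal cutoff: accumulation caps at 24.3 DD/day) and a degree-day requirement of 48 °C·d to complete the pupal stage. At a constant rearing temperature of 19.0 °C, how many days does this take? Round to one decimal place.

Daily accumulation = 19.0 − 9.4 = 9.6 DD/day.
Duration = 48 / 9.6 = 5.000 ≈ 5.0 days.

5.0 days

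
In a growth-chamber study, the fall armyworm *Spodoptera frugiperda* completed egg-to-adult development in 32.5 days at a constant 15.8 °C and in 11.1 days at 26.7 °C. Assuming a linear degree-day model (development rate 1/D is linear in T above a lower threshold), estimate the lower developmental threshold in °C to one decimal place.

Linear rate model ⇒ the product D·(T − T_b) is constant across temperatures.
32.5·(15.8 − T_b) = 11.1·(26.7 − T_b)
T_b = (32.5·15.8 − 11.1·26.7) / (32.5 − 11.1) = 217.13 / 21.4 = 10.146 °C ≈ 10.1 °C.

10.1 °C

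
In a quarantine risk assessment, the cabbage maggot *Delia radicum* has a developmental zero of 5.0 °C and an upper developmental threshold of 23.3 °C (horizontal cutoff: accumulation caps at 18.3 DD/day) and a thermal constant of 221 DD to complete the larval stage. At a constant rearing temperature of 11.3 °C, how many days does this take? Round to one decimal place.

Daily accumulation = 11.3 − 5.0 = 6.3 DD/day.
Duration = 221 / 6.3 = 35.079 ≈ 35.1 days.

35.1 days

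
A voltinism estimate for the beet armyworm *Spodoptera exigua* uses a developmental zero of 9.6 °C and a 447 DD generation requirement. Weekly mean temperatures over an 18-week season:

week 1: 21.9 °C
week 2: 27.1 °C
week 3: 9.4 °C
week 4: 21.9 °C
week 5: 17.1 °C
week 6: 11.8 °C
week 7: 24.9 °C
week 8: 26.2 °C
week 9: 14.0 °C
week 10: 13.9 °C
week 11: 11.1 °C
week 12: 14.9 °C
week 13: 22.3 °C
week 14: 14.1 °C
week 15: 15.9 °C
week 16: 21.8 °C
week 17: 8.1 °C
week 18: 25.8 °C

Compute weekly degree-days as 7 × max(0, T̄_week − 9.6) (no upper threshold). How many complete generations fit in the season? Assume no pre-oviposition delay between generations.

2 generations

Weekly DD (7 × max(0, T̄ − 9.6)): 86.1, 122.5, 0.0, 86.1, 52.5, 15.4, 107.1, 116.2, 30.8, 30.1, 10.5, 37.1, 88.9, 31.5, 44.1, 85.4, 0.0, 113.4.
Season total = 1057.7 DD.
Complete generations = ⌊1057.7 / 447⌋ = 2.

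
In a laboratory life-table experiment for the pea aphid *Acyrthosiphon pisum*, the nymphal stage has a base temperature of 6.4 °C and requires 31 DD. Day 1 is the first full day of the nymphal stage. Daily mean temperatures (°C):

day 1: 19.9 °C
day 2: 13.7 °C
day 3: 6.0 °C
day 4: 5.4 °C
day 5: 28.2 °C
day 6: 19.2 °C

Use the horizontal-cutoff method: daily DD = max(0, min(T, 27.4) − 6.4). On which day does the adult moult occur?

day 5

Daily DD above 6.4 °C (capped at 21.0): 13.5, 7.3, 0.0, 0.0, 21.0, 12.8.
Cumulative: 13.5, 20.8, 20.8, 20.8, 41.8, 54.6.
The total first reaches 31 DD on day 5.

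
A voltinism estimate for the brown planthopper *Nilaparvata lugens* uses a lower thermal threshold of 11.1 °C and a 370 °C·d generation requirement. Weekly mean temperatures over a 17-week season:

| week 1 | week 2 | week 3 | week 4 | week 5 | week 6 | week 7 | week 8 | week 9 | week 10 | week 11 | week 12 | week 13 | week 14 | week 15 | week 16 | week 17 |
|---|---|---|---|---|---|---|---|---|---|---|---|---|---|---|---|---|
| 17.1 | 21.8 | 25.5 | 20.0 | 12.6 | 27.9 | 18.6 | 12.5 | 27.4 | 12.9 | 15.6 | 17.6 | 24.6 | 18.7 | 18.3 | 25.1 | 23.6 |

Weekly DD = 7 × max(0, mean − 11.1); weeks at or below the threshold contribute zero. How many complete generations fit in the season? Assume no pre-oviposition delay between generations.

2 generations

Weekly DD (7 × max(0, T̄ − 11.1)): 42.0, 74.9, 100.8, 62.3, 10.5, 117.6, 52.5, 9.8, 114.1, 12.6, 31.5, 45.5, 94.5, 53.2, 50.4, 98.0, 87.5.
Season total = 1057.7 DD.
Complete generations = ⌊1057.7 / 370⌋ = 2.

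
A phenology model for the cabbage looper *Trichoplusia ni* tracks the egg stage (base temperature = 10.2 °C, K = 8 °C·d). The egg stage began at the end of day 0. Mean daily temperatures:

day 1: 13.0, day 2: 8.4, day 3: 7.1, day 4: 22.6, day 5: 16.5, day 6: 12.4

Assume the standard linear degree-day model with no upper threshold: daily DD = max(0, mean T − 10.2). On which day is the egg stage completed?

day 4

Daily DD above 10.2 °C: 2.8, 0.0, 0.0, 12.4, 6.3, 2.2.
Cumulative: 2.8, 2.8, 2.8, 15.2, 21.5, 23.7.
The total first reaches 8 DD on day 4.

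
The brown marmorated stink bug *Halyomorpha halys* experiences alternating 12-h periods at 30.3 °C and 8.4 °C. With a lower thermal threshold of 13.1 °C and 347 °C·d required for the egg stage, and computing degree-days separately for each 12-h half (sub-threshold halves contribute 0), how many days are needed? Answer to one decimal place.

40.3 days

Day half: max(0, 30.3 − 13.1) × 0.5 = 17.2 × 0.5 = 8.60 DD.
Night half: max(0, 8.4 − 13.1) × 0.5 = 0.0 × 0.5 = 0.00 DD.
Per 24 h: 8.60 DD/day.
Duration = 347 / 8.60 = 40.349 ≈ 40.3 days.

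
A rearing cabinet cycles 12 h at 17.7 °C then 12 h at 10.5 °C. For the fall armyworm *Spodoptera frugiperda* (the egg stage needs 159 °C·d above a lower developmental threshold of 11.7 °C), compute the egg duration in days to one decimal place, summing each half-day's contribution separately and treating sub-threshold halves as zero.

53.0 days

Day half: max(0, 17.7 − 11.7) × 0.5 = 6.0 × 0.5 = 3.00 DD.
Night half: max(0, 10.5 − 11.7) × 0.5 = 0.0 × 0.5 = 0.00 DD.
Per 24 h: 3.00 DD/day.
Duration = 159 / 3.00 = 53.000 ≈ 53.0 days.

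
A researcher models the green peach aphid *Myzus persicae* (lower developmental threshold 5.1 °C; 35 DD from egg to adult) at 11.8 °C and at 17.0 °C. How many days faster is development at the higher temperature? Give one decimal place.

At 11.8 °C: 35 / (11.8 − 5.1) = 35 / 6.7 = 5.224 d.
At 17.0 °C: 35 / (17.0 − 5.1) = 35 / 11.9 = 2.941 d.
Difference = |5.224 − 2.941| = 2.283 ≈ 2.3 days.

2.3 days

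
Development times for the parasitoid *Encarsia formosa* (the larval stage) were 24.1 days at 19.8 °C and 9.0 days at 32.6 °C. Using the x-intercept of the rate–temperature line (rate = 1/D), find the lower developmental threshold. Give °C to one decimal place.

Under the model K = D·(T − T_b), so D₁·(T₁ − T_b) = D₂·(T₂ − T_b).
24.1·(19.8 − T_b) = 9.0·(32.6 − T_b)
T_b = (24.1·19.8 − 9.0·32.6) / (24.1 − 9.0) = 183.78 / 15.1 = 12.171 °C ≈ 12.2 °C.

12.2 °C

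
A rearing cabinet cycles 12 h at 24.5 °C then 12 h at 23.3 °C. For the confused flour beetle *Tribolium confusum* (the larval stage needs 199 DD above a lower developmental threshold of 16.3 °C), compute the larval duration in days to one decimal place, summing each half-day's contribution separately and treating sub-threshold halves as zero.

26.2 days

Day half: max(0, 24.5 − 16.3) × 0.5 = 8.2 × 0.5 = 4.10 DD.
Night half: max(0, 23.3 − 16.3) × 0.5 = 7.0 × 0.5 = 3.50 DD.
Per 24 h: 7.60 DD/day.
Duration = 199 / 7.60 = 26.184 ≈ 26.2 days.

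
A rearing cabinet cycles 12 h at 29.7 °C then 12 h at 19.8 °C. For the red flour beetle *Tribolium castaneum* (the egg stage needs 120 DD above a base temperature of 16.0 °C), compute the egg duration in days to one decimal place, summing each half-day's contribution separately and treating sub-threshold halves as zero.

Day half: max(0, 29.7 − 16.0) × 0.5 = 13.7 × 0.5 = 6.85 DD.
Night half: max(0, 19.8 − 16.0) × 0.5 = 3.8 × 0.5 = 1.90 DD.
Per 24 h: 8.75 DD/day.
Duration = 120 / 8.75 = 13.714 ≈ 13.7 days.

13.7 days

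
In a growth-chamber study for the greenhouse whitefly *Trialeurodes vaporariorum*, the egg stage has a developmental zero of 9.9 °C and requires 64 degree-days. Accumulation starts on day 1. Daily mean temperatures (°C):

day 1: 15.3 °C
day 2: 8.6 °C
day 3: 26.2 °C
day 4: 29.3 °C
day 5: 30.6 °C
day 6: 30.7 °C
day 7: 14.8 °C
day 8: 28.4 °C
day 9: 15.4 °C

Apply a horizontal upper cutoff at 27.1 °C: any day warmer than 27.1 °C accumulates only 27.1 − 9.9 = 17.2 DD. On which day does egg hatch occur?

day 6

Daily DD above 9.9 °C (capped at 17.2): 5.4, 0.0, 16.3, 17.2, 17.2, 17.2, 4.9, 17.2, 5.5.
Cumulative: 5.4, 5.4, 21.7, 38.9, 56.1, 73.3, 78.2, 95.4, 100.9.
The total first reaches 64 DD on day 6.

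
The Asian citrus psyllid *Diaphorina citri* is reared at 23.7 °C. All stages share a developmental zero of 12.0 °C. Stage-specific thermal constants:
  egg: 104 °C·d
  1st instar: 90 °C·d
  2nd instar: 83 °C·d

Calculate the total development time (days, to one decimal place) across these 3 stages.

Daily accumulation at 23.7 °C = 23.7 − 12.0 = 11.7 DD/day.
Total K = 104 + 90 + 83 = 277 DD.
Total duration = 277 / 11.7 = 23.675 ≈ 23.7 days.

23.7 days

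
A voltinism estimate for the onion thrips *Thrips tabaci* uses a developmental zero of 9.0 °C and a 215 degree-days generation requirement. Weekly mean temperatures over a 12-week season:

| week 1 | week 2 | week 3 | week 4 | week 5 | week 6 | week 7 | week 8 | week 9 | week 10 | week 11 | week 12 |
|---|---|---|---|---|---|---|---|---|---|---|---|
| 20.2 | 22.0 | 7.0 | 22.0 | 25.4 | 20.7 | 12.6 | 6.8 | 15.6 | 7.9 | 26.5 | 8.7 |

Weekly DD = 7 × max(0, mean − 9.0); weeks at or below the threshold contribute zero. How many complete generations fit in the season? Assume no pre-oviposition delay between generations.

3 generations

Weekly DD (7 × max(0, T̄ − 9.0)): 78.4, 91.0, 0.0, 91.0, 114.8, 81.9, 25.2, 0.0, 46.2, 0.0, 122.5, 0.0.
Season total = 651.0 DD.
Complete generations = ⌊651.0 / 215⌋ = 3.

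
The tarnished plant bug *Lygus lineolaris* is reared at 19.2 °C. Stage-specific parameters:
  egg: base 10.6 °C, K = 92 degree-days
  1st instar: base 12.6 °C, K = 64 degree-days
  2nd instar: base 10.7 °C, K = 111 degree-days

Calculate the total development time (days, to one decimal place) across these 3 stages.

33.5 days

egg: 92 / (19.2 − 10.6) = 92 / 8.6 = 10.698 d.
1st instar: 64 / (19.2 − 12.6) = 64 / 6.6 = 9.697 d.
2nd instar: 111 / (19.2 − 10.7) = 111 / 8.5 = 13.059 d.
Sum = 33.453 ≈ 33.5 days.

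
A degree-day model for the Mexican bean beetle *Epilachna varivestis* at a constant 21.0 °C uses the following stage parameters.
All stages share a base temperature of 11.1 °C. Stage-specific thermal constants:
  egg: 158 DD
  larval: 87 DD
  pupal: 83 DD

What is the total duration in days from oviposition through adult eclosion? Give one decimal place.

Daily accumulation at 21.0 °C = 21.0 − 11.1 = 9.9 DD/day.
Total K = 158 + 87 + 83 = 328 DD.
Total duration = 328 / 9.9 = 33.131 ≈ 33.1 days.

33.1 days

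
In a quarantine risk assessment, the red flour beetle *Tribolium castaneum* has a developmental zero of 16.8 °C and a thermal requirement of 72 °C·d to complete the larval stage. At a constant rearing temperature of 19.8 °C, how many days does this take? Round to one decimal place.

Daily accumulation = 19.8 − 16.8 = 3.0 DD/day.
Duration = 72 / 3.0 = 24.000 ≈ 24.0 days.

24.0 days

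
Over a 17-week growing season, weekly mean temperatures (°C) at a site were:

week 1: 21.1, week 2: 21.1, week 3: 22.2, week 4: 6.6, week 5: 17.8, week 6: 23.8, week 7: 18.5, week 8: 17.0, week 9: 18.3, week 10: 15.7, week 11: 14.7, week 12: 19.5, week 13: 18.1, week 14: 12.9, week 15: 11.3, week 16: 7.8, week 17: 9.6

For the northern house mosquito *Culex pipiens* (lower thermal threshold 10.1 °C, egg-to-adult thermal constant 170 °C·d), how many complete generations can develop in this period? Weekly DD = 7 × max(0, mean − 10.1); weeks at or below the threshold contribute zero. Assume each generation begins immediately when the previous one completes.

Weekly DD (7 × max(0, T̄ − 10.1)): 77.0, 77.0, 84.7, 0.0, 53.9, 95.9, 58.8, 48.3, 57.4, 39.2, 32.2, 65.8, 56.0, 19.6, 8.4, 0.0, 0.0.
Season total = 774.2 DD.
Complete generations = ⌊774.2 / 170⌋ = 4.

4 generations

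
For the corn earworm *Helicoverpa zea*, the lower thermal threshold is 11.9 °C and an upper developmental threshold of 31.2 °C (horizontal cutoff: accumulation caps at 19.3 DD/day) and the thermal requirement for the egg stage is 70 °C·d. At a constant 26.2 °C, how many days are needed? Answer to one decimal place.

Daily accumulation = 26.2 − 11.9 = 14.3 DD/day.
Duration = 70 / 14.3 = 4.895 ≈ 4.9 days.

4.9 days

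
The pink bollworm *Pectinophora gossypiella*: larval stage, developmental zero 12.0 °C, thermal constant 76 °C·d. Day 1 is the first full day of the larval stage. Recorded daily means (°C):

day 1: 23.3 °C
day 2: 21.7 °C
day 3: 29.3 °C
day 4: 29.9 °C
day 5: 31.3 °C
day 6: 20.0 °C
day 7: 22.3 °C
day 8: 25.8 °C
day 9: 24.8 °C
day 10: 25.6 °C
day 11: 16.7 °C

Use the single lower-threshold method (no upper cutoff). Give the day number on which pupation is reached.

day 6

Daily DD above 12.0 °C: 11.3, 9.7, 17.3, 17.9, 19.3, 8.0, 10.3, 13.8, 12.8, 13.6, 4.7.
Cumulative: 11.3, 21.0, 38.3, 56.2, 75.5, 83.5, 93.8, 107.6, 120.4, 134.0, 138.7.
The total first reaches 76 DD on day 6.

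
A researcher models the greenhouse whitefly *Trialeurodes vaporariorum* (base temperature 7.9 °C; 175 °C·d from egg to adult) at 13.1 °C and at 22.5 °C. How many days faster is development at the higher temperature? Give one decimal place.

At 13.1 °C: 175 / (13.1 − 7.9) = 175 / 5.2 = 33.654 d.
At 22.5 °C: 175 / (22.5 − 7.9) = 175 / 14.6 = 11.986 d.
Difference = |33.654 − 11.986| = 21.668 ≈ 21.7 days.

21.7 days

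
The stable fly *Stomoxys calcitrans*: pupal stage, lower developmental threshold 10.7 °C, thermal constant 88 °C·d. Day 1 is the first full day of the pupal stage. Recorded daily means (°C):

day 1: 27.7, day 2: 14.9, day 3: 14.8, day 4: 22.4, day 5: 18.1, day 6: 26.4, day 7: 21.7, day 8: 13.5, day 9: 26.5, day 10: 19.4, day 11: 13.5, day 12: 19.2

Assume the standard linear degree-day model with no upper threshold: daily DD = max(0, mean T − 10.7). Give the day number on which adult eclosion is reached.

Daily DD above 10.7 °C: 17.0, 4.2, 4.1, 11.7, 7.4, 15.7, 11.0, 2.8, 15.8, 8.7, 2.8, 8.5.
Cumulative: 17.0, 21.2, 25.3, 37.0, 44.4, 60.1, 71.1, 73.9, 89.7, 98.4, 101.2, 109.7.
The total first reaches 88 DD on day 9.

day 9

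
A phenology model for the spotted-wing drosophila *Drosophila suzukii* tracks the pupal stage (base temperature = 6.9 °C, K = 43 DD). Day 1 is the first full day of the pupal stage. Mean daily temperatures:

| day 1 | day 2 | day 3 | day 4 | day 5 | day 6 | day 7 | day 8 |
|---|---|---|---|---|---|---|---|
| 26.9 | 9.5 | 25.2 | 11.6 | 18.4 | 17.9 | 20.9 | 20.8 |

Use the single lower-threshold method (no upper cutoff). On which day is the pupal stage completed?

Daily DD above 6.9 °C: 20.0, 2.6, 18.3, 4.7, 11.5, 11.0, 14.0, 13.9.
Cumulative: 20.0, 22.6, 40.9, 45.6, 57.1, 68.1, 82.1, 96.0.
The total first reaches 43 DD on day 4.

day 4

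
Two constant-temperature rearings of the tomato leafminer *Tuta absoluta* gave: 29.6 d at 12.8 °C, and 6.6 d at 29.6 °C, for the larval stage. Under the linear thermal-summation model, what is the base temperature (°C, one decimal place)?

8.0 °C

Equal thermal constants: D₁(T₁ − T_b) = D₂(T₂ − T_b).
29.6·(12.8 − T_b) = 6.6·(29.6 − T_b)
T_b = (29.6·12.8 − 6.6·29.6) / (29.6 − 6.6) = 183.52 / 23.0 = 7.979 °C ≈ 8.0 °C.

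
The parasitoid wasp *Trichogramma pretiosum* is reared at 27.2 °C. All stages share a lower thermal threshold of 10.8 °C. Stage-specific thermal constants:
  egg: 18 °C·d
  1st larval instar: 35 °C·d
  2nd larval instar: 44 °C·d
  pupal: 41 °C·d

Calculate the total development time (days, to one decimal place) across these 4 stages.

Daily accumulation at 27.2 °C = 27.2 − 10.8 = 16.4 DD/day.
Total K = 18 + 35 + 44 + 41 = 138 DD.
Total duration = 138 / 16.4 = 8.415 ≈ 8.4 days.

8.4 days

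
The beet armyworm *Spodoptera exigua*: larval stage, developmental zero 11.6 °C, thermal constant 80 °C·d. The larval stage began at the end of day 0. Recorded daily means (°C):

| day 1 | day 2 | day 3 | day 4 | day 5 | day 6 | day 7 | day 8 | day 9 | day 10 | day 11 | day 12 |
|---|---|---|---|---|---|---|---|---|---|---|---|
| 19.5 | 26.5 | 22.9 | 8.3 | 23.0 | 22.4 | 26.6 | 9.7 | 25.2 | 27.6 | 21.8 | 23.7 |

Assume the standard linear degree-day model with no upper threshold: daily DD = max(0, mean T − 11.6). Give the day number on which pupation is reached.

Daily DD above 11.6 °C: 7.9, 14.9, 11.3, 0.0, 11.4, 10.8, 15.0, 0.0, 13.6, 16.0, 10.2, 12.1.
Cumulative: 7.9, 22.8, 34.1, 34.1, 45.5, 56.3, 71.3, 71.3, 84.9, 100.9, 111.1, 123.2.
The total first reaches 80 DD on day 9.

day 9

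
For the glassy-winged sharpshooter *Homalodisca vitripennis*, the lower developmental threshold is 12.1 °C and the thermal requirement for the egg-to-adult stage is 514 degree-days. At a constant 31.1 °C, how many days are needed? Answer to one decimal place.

27.1 days

Daily accumulation = 31.1 − 12.1 = 19.0 DD/day.
Duration = 514 / 19.0 = 27.053 ≈ 27.1 days.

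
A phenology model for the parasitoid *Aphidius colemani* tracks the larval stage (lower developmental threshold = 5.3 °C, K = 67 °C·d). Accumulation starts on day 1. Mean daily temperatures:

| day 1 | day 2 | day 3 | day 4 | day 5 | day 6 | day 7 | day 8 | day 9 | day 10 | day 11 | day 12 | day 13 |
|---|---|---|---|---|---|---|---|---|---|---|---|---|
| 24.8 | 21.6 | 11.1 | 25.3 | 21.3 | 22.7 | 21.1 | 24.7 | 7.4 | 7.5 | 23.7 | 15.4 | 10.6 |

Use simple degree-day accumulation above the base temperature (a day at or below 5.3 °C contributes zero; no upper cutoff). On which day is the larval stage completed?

Daily DD above 5.3 °C: 19.5, 16.3, 5.8, 20.0, 16.0, 17.4, 15.8, 19.4, 2.1, 2.2, 18.4, 10.1, 5.3.
Cumulative: 19.5, 35.8, 41.6, 61.6, 77.6, 95.0, 110.8, 130.2, 132.3, 134.5, 152.9, 163.0, 168.3.
The total first reaches 67 DD on day 5.

day 5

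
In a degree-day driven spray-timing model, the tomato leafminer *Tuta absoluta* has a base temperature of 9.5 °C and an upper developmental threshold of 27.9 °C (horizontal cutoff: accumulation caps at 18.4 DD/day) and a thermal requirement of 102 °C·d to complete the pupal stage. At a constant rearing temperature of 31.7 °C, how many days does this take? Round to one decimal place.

5.5 days

Temperature 31.7 °C exceeds the upper threshold, so daily accumulation caps at 27.9 − 9.5 = 18.4 DD/day.
Duration = 102 / 18.4 = 5.543 ≈ 5.5 days.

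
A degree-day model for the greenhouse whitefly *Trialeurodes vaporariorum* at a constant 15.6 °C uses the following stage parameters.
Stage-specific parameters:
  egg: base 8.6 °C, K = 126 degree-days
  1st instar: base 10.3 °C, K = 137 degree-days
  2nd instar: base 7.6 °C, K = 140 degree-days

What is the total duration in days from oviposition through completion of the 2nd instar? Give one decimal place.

61.3 days

egg: 126 / (15.6 − 8.6) = 126 / 7.0 = 18.000 d.
1st instar: 137 / (15.6 − 10.3) = 137 / 5.3 = 25.849 d.
2nd instar: 140 / (15.6 − 7.6) = 140 / 8.0 = 17.500 d.
Sum = 61.349 ≈ 61.3 days.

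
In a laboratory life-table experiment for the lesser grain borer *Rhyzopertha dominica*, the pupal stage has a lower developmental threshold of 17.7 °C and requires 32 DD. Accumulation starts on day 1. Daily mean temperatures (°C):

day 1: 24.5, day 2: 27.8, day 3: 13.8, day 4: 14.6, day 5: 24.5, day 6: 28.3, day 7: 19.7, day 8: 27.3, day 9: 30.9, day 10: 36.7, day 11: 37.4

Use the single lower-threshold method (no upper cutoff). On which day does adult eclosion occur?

day 6

Daily DD above 17.7 °C: 6.8, 10.1, 0.0, 0.0, 6.8, 10.6, 2.0, 9.6, 13.2, 19.0, 19.7.
Cumulative: 6.8, 16.9, 16.9, 16.9, 23.7, 34.3, 36.3, 45.9, 59.1, 78.1, 97.8.
The total first reaches 32 DD on day 6.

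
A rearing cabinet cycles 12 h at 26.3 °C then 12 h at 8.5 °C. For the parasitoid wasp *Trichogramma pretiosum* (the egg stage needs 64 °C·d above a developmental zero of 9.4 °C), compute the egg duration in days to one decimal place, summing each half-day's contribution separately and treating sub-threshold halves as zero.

7.6 days

Day half: max(0, 26.3 − 9.4) × 0.5 = 16.9 × 0.5 = 8.45 DD.
Night half: max(0, 8.5 − 9.4) × 0.5 = 0.0 × 0.5 = 0.00 DD.
Per 24 h: 8.45 DD/day.
Duration = 64 / 8.45 = 7.574 ≈ 7.6 days.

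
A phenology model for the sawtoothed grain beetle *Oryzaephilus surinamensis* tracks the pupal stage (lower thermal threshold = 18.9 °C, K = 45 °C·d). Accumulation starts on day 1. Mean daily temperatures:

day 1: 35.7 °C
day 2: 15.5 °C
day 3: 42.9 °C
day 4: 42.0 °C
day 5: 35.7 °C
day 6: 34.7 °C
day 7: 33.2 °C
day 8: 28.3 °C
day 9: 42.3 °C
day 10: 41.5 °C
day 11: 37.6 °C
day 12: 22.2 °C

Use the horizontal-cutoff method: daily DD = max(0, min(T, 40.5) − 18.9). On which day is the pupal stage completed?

Daily DD above 18.9 °C (capped at 21.6): 16.8, 0.0, 21.6, 21.6, 16.8, 15.8, 14.3, 9.4, 21.6, 21.6, 18.7, 3.3.
Cumulative: 16.8, 16.8, 38.4, 60.0, 76.8, 92.6, 106.9, 116.3, 137.9, 159.5, 178.2, 181.5.
The total first reaches 45 DD on day 4.

day 4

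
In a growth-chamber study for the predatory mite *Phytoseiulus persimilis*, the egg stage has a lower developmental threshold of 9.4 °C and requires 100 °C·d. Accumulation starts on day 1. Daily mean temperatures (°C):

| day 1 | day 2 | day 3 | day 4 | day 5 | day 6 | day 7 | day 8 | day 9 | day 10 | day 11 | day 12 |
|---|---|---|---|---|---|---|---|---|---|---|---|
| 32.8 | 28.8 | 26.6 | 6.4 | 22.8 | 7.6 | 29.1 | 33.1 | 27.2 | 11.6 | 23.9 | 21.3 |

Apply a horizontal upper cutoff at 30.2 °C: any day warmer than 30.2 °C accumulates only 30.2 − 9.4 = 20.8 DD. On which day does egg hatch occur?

Daily DD above 9.4 °C (capped at 20.8): 20.8, 19.4, 17.2, 0.0, 13.4, 0.0, 19.7, 20.8, 17.8, 2.2, 14.5, 11.9.
Cumulative: 20.8, 40.2, 57.4, 57.4, 70.8, 70.8, 90.5, 111.3, 129.1, 131.3, 145.8, 157.7.
The total first reaches 100 DD on day 8.

day 8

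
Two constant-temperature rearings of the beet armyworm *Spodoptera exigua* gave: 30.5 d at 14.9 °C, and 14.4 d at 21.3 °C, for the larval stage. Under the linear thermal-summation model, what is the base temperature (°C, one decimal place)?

9.2 °C

Linear rate model ⇒ the product D·(T − T_b) is constant across temperatures.
30.5·(14.9 − T_b) = 14.4·(21.3 − T_b)
T_b = (30.5·14.9 − 14.4·21.3) / (30.5 − 14.4) = 147.73 / 16.1 = 9.176 °C ≈ 9.2 °C.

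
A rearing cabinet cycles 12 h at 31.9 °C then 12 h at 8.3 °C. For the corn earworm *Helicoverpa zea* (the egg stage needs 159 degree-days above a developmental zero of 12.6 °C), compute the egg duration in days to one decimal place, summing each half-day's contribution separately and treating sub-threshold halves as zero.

Day half: max(0, 31.9 − 12.6) × 0.5 = 19.3 × 0.5 = 9.65 DD.
Night half: max(0, 8.3 − 12.6) × 0.5 = 0.0 × 0.5 = 0.00 DD.
Per 24 h: 9.65 DD/day.
Duration = 159 / 9.65 = 16.477 ≈ 16.5 days.

16.5 days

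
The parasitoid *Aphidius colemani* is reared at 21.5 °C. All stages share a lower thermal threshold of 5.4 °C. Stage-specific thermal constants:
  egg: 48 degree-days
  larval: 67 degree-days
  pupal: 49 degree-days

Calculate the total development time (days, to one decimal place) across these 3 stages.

Daily accumulation at 21.5 °C = 21.5 − 5.4 = 16.1 DD/day.
Total K = 48 + 67 + 49 = 164 DD.
Total duration = 164 / 16.1 = 10.186 ≈ 10.2 days.

10.2 days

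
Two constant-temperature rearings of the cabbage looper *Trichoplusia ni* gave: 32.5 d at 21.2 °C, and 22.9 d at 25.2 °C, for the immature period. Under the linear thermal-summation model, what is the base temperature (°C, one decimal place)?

11.7 °C

Equal thermal constants: D₁(T₁ − T_b) = D₂(T₂ − T_b).
32.5·(21.2 − T_b) = 22.9·(25.2 − T_b)
T_b = (32.5·21.2 − 22.9·25.2) / (32.5 − 22.9) = 111.92 / 9.6 = 11.658 °C ≈ 11.7 °C.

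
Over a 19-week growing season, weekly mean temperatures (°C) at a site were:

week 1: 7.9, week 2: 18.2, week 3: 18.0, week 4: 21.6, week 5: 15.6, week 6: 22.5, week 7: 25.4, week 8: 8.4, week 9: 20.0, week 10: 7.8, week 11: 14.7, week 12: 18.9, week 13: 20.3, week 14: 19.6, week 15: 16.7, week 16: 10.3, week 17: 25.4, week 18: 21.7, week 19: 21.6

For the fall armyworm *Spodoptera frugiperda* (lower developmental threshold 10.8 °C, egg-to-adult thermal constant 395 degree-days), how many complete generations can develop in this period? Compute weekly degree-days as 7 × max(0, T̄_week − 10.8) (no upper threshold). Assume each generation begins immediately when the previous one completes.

Weekly DD (7 × max(0, T̄ − 10.8)): 0.0, 51.8, 50.4, 75.6, 33.6, 81.9, 102.2, 0.0, 64.4, 0.0, 27.3, 56.7, 66.5, 61.6, 41.3, 0.0, 102.2, 76.3, 75.6.
Season total = 967.4 DD.
Complete generations = ⌊967.4 / 395⌋ = 2.

2 generations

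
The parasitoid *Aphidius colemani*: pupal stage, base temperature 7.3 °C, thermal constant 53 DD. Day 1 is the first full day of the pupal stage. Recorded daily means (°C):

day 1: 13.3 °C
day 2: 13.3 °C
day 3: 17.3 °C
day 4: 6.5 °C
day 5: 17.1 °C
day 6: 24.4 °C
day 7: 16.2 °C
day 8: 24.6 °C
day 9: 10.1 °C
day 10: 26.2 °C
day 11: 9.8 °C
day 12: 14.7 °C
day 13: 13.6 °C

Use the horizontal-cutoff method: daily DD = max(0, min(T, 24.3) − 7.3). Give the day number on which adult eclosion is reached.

Daily DD above 7.3 °C (capped at 17.0): 6.0, 6.0, 10.0, 0.0, 9.8, 17.0, 8.9, 17.0, 2.8, 17.0, 2.5, 7.4, 6.3.
Cumulative: 6.0, 12.0, 22.0, 22.0, 31.8, 48.8, 57.7, 74.7, 77.5, 94.5, 97.0, 104.4, 110.7.
The total first reaches 53 DD on day 7.

day 7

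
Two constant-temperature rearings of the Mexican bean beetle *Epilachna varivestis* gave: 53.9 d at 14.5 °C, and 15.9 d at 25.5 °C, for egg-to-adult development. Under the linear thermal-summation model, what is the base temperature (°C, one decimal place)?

9.9 °C

Linear rate model ⇒ the product D·(T − T_b) is constant across temperatures.
53.9·(14.5 − T_b) = 15.9·(25.5 − T_b)
T_b = (53.9·14.5 − 15.9·25.5) / (53.9 − 15.9) = 376.10 / 38.0 = 9.897 °C ≈ 9.9 °C.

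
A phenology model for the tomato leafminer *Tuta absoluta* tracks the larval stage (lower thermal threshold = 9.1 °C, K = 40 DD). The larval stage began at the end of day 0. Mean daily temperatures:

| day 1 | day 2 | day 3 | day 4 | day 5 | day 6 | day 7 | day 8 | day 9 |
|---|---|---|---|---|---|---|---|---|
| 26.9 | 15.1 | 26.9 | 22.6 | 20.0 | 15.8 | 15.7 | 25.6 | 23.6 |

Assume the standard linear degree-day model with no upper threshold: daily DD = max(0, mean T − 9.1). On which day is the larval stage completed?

day 3

Daily DD above 9.1 °C: 17.8, 6.0, 17.8, 13.5, 10.9, 6.7, 6.6, 16.5, 14.5.
Cumulative: 17.8, 23.8, 41.6, 55.1, 66.0, 72.7, 79.3, 95.8, 110.3.
The total first reaches 40 DD on day 3.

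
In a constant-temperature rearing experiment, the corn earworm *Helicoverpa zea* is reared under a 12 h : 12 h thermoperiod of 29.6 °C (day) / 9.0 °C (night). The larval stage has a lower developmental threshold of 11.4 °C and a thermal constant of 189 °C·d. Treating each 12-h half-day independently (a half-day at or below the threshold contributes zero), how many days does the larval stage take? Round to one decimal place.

Day half: max(0, 29.6 − 11.4) × 0.5 = 18.2 × 0.5 = 9.10 DD.
Night half: max(0, 9.0 − 11.4) × 0.5 = 0.0 × 0.5 = 0.00 DD.
Per 24 h: 9.10 DD/day.
Duration = 189 / 9.10 = 20.769 ≈ 20.8 days.

20.8 days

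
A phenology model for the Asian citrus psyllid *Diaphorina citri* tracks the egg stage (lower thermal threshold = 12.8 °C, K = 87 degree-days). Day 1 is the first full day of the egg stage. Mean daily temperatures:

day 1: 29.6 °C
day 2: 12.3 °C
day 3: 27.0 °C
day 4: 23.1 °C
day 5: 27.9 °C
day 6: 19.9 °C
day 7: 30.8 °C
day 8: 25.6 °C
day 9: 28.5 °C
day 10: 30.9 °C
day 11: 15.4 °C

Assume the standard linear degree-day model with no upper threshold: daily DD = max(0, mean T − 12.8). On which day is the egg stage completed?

Daily DD above 12.8 °C: 16.8, 0.0, 14.2, 10.3, 15.1, 7.1, 18.0, 12.8, 15.7, 18.1, 2.6.
Cumulative: 16.8, 16.8, 31.0, 41.3, 56.4, 63.5, 81.5, 94.3, 110.0, 128.1, 130.7.
The total first reaches 87 DD on day 8.

day 8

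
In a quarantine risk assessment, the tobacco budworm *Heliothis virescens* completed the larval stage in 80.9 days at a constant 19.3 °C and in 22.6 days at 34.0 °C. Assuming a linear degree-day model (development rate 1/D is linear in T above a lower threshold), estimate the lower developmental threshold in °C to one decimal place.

Equal thermal constants: D₁(T₁ − T_b) = D₂(T₂ − T_b).
80.9·(19.3 − T_b) = 22.6·(34.0 − T_b)
T_b = (80.9·19.3 − 22.6·34.0) / (80.9 − 22.6) = 792.97 / 58.3 = 13.602 °C ≈ 13.6 °C.

13.6 °C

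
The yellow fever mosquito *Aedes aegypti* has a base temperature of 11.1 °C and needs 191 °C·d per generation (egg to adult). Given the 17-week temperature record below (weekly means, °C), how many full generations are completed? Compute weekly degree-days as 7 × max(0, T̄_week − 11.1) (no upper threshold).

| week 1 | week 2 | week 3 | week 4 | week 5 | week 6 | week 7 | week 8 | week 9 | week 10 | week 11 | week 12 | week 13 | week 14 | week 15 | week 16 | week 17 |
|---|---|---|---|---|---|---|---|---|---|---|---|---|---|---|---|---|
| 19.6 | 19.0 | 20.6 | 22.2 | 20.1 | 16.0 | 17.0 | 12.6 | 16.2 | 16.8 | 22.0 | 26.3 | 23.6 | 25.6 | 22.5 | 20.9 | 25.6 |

Weekly DD (7 × max(0, T̄ − 11.1)): 59.5, 55.3, 66.5, 77.7, 63.0, 34.3, 41.3, 10.5, 35.7, 39.9, 76.3, 106.4, 87.5, 101.5, 79.8, 68.6, 101.5.
Season total = 1105.3 DD.
Complete generations = ⌊1105.3 / 191⌋ = 5.

5 generations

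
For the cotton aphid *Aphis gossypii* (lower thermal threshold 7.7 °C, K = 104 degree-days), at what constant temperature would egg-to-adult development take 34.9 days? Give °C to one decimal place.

10.7 °C

Required daily accumulation = 104 / 34.9 = 2.980 DD/day.
T = T_base + 2.980 = 7.7 + 2.980 = 10.680 ≈ 10.7 °C.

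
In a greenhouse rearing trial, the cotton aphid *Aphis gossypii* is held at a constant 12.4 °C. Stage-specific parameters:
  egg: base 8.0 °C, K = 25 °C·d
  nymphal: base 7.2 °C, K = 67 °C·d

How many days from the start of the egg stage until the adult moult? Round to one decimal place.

egg: 25 / (12.4 − 8.0) = 25 / 4.4 = 5.682 d.
nymphal: 67 / (12.4 − 7.2) = 67 / 5.2 = 12.885 d.
Sum = 18.566 ≈ 18.6 days.

18.6 days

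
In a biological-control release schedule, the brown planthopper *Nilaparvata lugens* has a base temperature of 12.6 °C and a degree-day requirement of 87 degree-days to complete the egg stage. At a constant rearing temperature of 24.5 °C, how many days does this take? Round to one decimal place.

Daily accumulation = 24.5 − 12.6 = 11.9 DD/day.
Duration = 87 / 11.9 = 7.311 ≈ 7.3 days.

7.3 days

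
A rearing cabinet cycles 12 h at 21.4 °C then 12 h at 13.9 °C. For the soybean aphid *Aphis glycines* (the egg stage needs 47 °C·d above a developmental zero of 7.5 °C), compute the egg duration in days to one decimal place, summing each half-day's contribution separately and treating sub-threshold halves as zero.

4.6 days

Day half: max(0, 21.4 − 7.5) × 0.5 = 13.9 × 0.5 = 6.95 DD.
Night half: max(0, 13.9 − 7.5) × 0.5 = 6.4 × 0.5 = 3.20 DD.
Per 24 h: 10.15 DD/day.
Duration = 47 / 10.15 = 4.631 ≈ 4.6 days.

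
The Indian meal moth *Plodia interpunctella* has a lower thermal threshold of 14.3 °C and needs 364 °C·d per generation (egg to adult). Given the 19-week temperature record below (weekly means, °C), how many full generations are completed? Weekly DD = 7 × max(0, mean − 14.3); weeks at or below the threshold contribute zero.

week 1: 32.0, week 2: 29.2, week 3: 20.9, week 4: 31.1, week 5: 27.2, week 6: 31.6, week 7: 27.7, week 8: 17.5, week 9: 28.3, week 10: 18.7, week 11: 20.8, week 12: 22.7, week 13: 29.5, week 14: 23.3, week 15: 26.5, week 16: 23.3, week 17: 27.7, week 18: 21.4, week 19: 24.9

4 generations

Weekly DD (7 × max(0, T̄ − 14.3)): 123.9, 104.3, 46.2, 117.6, 90.3, 121.1, 93.8, 22.4, 98.0, 30.8, 45.5, 58.8, 106.4, 63.0, 85.4, 63.0, 93.8, 49.7, 74.2.
Season total = 1488.2 DD.
Complete generations = ⌊1488.2 / 364⌋ = 4.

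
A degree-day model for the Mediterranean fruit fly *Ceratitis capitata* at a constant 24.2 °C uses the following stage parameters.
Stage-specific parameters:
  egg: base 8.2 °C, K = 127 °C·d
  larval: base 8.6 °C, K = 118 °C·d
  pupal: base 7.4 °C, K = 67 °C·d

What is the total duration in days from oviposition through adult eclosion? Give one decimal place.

egg: 127 / (24.2 − 8.2) = 127 / 16.0 = 7.938 d.
larval: 118 / (24.2 − 8.6) = 118 / 15.6 = 7.564 d.
pupal: 67 / (24.2 − 7.4) = 67 / 16.8 = 3.988 d.
Sum = 19.490 ≈ 19.5 days.

19.5 days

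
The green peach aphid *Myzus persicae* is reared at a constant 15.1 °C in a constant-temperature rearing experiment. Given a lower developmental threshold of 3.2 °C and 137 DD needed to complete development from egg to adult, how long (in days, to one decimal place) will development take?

11.5 days

Daily accumulation = 15.1 − 3.2 = 11.9 DD/day.
Duration = 137 / 11.9 = 11.513 ≈ 11.5 days.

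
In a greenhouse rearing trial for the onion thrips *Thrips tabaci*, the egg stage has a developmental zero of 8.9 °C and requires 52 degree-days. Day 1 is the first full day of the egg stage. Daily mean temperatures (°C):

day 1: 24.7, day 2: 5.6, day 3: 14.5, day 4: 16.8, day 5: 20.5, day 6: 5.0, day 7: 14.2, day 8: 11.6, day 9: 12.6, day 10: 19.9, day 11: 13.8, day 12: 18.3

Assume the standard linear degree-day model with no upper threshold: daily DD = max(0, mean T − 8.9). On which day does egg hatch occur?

day 9

Daily DD above 8.9 °C: 15.8, 0.0, 5.6, 7.9, 11.6, 0.0, 5.3, 2.7, 3.7, 11.0, 4.9, 9.4.
Cumulative: 15.8, 15.8, 21.4, 29.3, 40.9, 40.9, 46.2, 48.9, 52.6, 63.6, 68.5, 77.9.
The total first reaches 52 DD on day 9.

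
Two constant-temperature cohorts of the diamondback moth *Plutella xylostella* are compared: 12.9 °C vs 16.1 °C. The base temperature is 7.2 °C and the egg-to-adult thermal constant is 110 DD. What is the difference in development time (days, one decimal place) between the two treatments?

At 12.9 °C: 110 / (12.9 − 7.2) = 110 / 5.7 = 19.298 d.
At 16.1 °C: 110 / (16.1 − 7.2) = 110 / 8.9 = 12.360 d.
Difference = |19.298 − 12.360| = 6.939 ≈ 6.9 days.

6.9 days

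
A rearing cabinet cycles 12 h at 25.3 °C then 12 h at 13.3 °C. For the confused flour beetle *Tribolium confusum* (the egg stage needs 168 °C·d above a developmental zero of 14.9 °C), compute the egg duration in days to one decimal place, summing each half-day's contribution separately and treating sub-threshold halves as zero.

32.3 days

Day half: max(0, 25.3 − 14.9) × 0.5 = 10.4 × 0.5 = 5.20 DD.
Night half: max(0, 13.3 − 14.9) × 0.5 = 0.0 × 0.5 = 0.00 DD.
Per 24 h: 5.20 DD/day.
Duration = 168 / 5.20 = 32.308 ≈ 32.3 days.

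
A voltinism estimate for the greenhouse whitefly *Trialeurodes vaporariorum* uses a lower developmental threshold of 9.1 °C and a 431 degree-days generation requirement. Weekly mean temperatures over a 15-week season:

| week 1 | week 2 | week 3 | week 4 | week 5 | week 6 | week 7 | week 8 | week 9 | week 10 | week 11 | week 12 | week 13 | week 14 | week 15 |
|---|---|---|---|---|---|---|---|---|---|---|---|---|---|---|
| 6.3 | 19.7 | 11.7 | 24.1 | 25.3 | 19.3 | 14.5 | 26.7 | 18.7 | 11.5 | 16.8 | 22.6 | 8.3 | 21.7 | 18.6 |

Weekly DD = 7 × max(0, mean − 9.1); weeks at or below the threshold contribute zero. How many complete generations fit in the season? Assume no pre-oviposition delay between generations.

2 generations

Weekly DD (7 × max(0, T̄ − 9.1)): 0.0, 74.2, 18.2, 105.0, 113.4, 71.4, 37.8, 123.2, 67.2, 16.8, 53.9, 94.5, 0.0, 88.2, 66.5.
Season total = 930.3 DD.
Complete generations = ⌊930.3 / 431⌋ = 2.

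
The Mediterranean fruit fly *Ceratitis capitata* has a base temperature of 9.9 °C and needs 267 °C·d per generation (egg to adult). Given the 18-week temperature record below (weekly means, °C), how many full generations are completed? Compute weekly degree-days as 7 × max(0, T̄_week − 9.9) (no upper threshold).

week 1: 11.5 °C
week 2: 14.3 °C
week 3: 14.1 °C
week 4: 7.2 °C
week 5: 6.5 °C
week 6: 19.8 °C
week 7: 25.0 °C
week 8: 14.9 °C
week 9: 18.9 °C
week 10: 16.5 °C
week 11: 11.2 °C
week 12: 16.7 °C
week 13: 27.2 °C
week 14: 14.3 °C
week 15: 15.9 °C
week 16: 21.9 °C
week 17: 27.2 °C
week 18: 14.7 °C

Weekly DD (7 × max(0, T̄ − 9.9)): 11.2, 30.8, 29.4, 0.0, 0.0, 69.3, 105.7, 35.0, 63.0, 46.2, 9.1, 47.6, 121.1, 30.8, 42.0, 84.0, 121.1, 33.6.
Season total = 879.9 DD.
Complete generations = ⌊879.9 / 267⌋ = 3.

3 generations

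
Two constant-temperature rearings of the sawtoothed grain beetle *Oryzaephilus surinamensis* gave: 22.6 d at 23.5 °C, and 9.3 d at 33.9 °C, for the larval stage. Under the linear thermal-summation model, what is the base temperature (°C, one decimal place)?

16.2 °C

Under the model K = D·(T − T_b), so D₁·(T₁ − T_b) = D₂·(T₂ − T_b).
22.6·(23.5 − T_b) = 9.3·(33.9 − T_b)
T_b = (22.6·23.5 − 9.3·33.9) / (22.6 − 9.3) = 215.83 / 13.3 = 16.228 °C ≈ 16.2 °C.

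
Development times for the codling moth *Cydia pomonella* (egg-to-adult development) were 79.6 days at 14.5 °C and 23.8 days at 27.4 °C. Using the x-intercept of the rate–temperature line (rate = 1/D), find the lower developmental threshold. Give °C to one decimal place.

Equal thermal constants: D₁(T₁ − T_b) = D₂(T₂ − T_b).
79.6·(14.5 − T_b) = 23.8·(27.4 − T_b)
T_b = (79.6·14.5 − 23.8·27.4) / (79.6 − 23.8) = 502.08 / 55.8 = 8.998 °C ≈ 9.0 °C.

9.0 °C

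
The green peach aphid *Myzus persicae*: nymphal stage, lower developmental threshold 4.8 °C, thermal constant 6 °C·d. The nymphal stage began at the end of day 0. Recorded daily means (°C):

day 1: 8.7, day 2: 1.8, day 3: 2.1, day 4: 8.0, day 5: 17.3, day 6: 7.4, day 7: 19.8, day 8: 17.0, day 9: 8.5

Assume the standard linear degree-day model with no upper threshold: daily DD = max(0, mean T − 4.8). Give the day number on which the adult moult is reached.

Daily DD above 4.8 °C: 3.9, 0.0, 0.0, 3.2, 12.5, 2.6, 15.0, 12.2, 3.7.
Cumulative: 3.9, 3.9, 3.9, 7.1, 19.6, 22.2, 37.2, 49.4, 53.1.
The total first reaches 6 DD on day 4.

day 4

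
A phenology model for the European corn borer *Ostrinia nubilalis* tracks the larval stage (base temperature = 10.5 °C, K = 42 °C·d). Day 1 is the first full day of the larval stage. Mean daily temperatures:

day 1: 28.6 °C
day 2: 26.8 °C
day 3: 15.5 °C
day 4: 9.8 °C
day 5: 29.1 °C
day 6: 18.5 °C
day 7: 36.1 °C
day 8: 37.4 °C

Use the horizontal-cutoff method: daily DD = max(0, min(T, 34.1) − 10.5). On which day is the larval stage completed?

Daily DD above 10.5 °C (capped at 23.6): 18.1, 16.3, 5.0, 0.0, 18.6, 8.0, 23.6, 23.6.
Cumulative: 18.1, 34.4, 39.4, 39.4, 58.0, 66.0, 89.6, 113.2.
The total first reaches 42 DD on day 5.

day 5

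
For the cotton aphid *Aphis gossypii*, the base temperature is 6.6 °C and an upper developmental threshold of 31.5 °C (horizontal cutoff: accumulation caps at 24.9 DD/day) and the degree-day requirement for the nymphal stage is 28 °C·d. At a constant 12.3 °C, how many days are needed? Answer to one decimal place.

4.9 days

Daily accumulation = 12.3 − 6.6 = 5.7 DD/day.
Duration = 28 / 5.7 = 4.912 ≈ 4.9 days.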